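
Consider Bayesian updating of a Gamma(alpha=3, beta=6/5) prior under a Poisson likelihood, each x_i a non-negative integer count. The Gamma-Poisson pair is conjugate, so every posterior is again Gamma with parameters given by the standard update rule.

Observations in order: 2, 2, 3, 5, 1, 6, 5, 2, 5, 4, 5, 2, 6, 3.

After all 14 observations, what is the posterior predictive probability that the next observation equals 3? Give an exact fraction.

141057022618329865039446617322421597915696016475869165560285998455409808553833417687675160366411426037760000/675155121849745212129793196759870681725592001960937203444022441244641816765582369161757600591162976283304329

obs 1: x=2 → posterior Gamma(5, 11/5)
obs 2: x=2 → posterior Gamma(7, 16/5)
obs 3: x=3 → posterior Gamma(10, 21/5)
obs 4: x=5 → posterior Gamma(15, 26/5)
obs 5: x=1 → posterior Gamma(16, 31/5)
obs 6: x=6 → posterior Gamma(22, 36/5)
obs 7: x=5 → posterior Gamma(27, 41/5)
obs 8: x=2 → posterior Gamma(29, 46/5)
obs 9: x=5 → posterior Gamma(34, 51/5)
obs 10: x=4 → posterior Gamma(38, 56/5)
obs 11: x=5 → posterior Gamma(43, 61/5)
obs 12: x=2 → posterior Gamma(45, 66/5)
obs 13: x=6 → posterior Gamma(51, 71/5)
obs 14: x=3 → posterior Gamma(54, 76/5)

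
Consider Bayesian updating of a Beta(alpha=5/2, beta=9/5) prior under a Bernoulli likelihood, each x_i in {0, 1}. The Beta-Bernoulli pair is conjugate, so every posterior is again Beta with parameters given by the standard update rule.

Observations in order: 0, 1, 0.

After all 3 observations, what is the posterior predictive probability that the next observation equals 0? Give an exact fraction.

obs 1: x=0 → posterior Beta(5/2, 14/5)
obs 2: x=1 → posterior Beta(7/2, 14/5)
obs 3: x=0 → posterior Beta(7/2, 19/5)

38/73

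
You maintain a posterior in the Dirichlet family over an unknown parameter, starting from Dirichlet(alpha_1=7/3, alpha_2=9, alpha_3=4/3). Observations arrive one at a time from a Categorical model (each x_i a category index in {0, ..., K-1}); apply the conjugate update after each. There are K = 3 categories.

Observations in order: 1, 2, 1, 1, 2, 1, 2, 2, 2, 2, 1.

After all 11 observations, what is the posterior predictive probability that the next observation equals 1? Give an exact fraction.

42/71

obs 1: x=1 → posterior Dirichlet(7/3, 10, 4/3)
obs 2: x=2 → posterior Dirichlet(7/3, 10, 7/3)
obs 3: x=1 → posterior Dirichlet(7/3, 11, 7/3)
obs 4: x=1 → posterior Dirichlet(7/3, 12, 7/3)
obs 5: x=2 → posterior Dirichlet(7/3, 12, 10/3)
obs 6: x=1 → posterior Dirichlet(7/3, 13, 10/3)
obs 7: x=2 → posterior Dirichlet(7/3, 13, 13/3)
obs 8: x=2 → posterior Dirichlet(7/3, 13, 16/3)
obs 9: x=2 → posterior Dirichlet(7/3, 13, 19/3)
obs 10: x=2 → posterior Dirichlet(7/3, 13, 22/3)
obs 11: x=1 → posterior Dirichlet(7/3, 14, 22/3)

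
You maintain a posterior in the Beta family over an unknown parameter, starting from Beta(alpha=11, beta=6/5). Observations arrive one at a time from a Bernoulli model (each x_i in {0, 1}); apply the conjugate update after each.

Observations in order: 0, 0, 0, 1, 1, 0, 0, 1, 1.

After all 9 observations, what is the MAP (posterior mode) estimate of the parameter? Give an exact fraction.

obs 1: x=0 → posterior Beta(11, 11/5)
obs 2: x=0 → posterior Beta(11, 16/5)
obs 3: x=0 → posterior Beta(11, 21/5)
obs 4: x=1 → posterior Beta(12, 21/5)
obs 5: x=1 → posterior Beta(13, 21/5)
obs 6: x=0 → posterior Beta(13, 26/5)
obs 7: x=0 → posterior Beta(13, 31/5)
obs 8: x=1 → posterior Beta(14, 31/5)
obs 9: x=1 → posterior Beta(15, 31/5)

35/48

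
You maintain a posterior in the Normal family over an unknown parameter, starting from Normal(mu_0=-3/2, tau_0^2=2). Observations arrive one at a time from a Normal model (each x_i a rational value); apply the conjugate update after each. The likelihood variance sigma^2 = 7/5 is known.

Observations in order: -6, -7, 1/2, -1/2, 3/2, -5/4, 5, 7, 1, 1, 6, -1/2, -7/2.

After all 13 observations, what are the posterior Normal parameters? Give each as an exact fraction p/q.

mu_0=22/137, tau_0^2=14/137

obs 1: x=-6 → posterior Normal(-141/34, 14/17)
obs 2: x=-7 → posterior Normal(-281/54, 14/27)
obs 3: x=1/2 → posterior Normal(-271/74, 14/37)
obs 4: x=-1/2 → posterior Normal(-281/94, 14/47)
obs 5: x=3/2 → posterior Normal(-251/114, 14/57)
obs 6: x=-5/4 → posterior Normal(-138/67, 14/67)
obs 7: x=5 → posterior Normal(-8/7, 2/11)
obs 8: x=7 → posterior Normal(-6/29, 14/87)
obs 9: x=1 → posterior Normal(-8/97, 14/97)
obs 10: x=1 → posterior Normal(2/107, 14/107)
obs 11: x=6 → posterior Normal(62/117, 14/117)
obs 12: x=-1/2 → posterior Normal(57/127, 14/127)
obs 13: x=-7/2 → posterior Normal(22/137, 14/137)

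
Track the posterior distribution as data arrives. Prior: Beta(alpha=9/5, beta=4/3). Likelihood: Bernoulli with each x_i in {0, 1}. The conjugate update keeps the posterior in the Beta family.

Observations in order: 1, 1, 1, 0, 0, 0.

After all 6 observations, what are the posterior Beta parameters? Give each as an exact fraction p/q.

obs 1: x=1 → posterior Beta(14/5, 4/3)
obs 2: x=1 → posterior Beta(19/5, 4/3)
obs 3: x=1 → posterior Beta(24/5, 4/3)
obs 4: x=0 → posterior Beta(24/5, 7/3)
obs 5: x=0 → posterior Beta(24/5, 10/3)
obs 6: x=0 → posterior Beta(24/5, 13/3)

alpha=24/5, beta=13/3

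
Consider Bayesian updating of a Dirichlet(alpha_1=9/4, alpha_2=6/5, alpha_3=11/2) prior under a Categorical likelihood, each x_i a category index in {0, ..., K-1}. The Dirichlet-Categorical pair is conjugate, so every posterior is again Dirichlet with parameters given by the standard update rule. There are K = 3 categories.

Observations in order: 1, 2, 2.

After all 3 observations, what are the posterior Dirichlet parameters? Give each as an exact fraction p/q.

alpha_1=9/4, alpha_2=11/5, alpha_3=15/2

obs 1: x=1 → posterior Dirichlet(9/4, 11/5, 11/2)
obs 2: x=2 → posterior Dirichlet(9/4, 11/5, 13/2)
obs 3: x=2 → posterior Dirichlet(9/4, 11/5, 15/2)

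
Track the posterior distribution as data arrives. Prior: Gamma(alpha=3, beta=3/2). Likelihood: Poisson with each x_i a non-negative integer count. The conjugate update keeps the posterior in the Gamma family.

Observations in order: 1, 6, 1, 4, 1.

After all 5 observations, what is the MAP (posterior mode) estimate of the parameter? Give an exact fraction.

obs 1: x=1 → posterior Gamma(4, 5/2)
obs 2: x=6 → posterior Gamma(10, 7/2)
obs 3: x=1 → posterior Gamma(11, 9/2)
obs 4: x=4 → posterior Gamma(15, 11/2)
obs 5: x=1 → posterior Gamma(16, 13/2)

30/13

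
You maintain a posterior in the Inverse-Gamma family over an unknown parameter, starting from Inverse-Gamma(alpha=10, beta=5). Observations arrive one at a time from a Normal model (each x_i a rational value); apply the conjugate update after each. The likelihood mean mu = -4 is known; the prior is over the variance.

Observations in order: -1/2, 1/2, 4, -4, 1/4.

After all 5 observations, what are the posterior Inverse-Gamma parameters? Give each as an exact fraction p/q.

alpha=25/2, beta=1993/32

obs 1: x=-1/2 → posterior Inverse-Gamma(21/2, 89/8)
obs 2: x=1/2 → posterior Inverse-Gamma(11, 85/4)
obs 3: x=4 → posterior Inverse-Gamma(23/2, 213/4)
obs 4: x=-4 → posterior Inverse-Gamma(12, 213/4)
obs 5: x=1/4 → posterior Inverse-Gamma(25/2, 1993/32)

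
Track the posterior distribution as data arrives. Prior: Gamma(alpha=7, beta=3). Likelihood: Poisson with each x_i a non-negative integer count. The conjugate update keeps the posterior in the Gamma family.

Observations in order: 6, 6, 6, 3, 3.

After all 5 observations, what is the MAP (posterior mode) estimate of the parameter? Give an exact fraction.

15/4

obs 1: x=6 → posterior Gamma(13, 4)
obs 2: x=6 → posterior Gamma(19, 5)
obs 3: x=6 → posterior Gamma(25, 6)
obs 4: x=3 → posterior Gamma(28, 7)
obs 5: x=3 → posterior Gamma(31, 8)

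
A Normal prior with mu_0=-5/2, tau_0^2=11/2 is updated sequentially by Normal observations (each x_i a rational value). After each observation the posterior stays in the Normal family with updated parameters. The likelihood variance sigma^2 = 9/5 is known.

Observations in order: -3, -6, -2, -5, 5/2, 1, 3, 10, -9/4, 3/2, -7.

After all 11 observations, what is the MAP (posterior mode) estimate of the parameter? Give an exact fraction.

-1775/2492

obs 1: x=-3 → posterior Normal(-210/73, 99/73)
obs 2: x=-6 → posterior Normal(-135/32, 99/128)
obs 3: x=-2 → posterior Normal(-650/183, 33/61)
obs 4: x=-5 → posterior Normal(-925/238, 99/238)
obs 5: x=5/2 → posterior Normal(-1575/586, 99/293)
obs 6: x=1 → posterior Normal(-1465/696, 33/116)
obs 7: x=3 → posterior Normal(-1135/806, 99/403)
obs 8: x=10 → posterior Normal(-35/916, 99/458)
obs 9: x=-9/4 → posterior Normal(-565/2052, 11/57)
obs 10: x=3/2 → posterior Normal(-235/2272, 99/568)
obs 11: x=-7 → posterior Normal(-1775/2492, 99/623)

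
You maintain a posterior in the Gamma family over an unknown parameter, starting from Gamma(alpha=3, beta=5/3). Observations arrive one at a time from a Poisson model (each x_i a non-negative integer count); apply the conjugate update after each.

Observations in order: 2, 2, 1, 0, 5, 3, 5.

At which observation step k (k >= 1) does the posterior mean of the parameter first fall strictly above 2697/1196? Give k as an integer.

k = 7

obs 1: x=2 → posterior Gamma(5, 8/3)
obs 2: x=2 → posterior Gamma(7, 11/3)
obs 3: x=1 → posterior Gamma(8, 14/3)
obs 4: x=0 → posterior Gamma(8, 17/3)
obs 5: x=5 → posterior Gamma(13, 20/3)
obs 6: x=3 → posterior Gamma(16, 23/3)
obs 7: x=5 → posterior Gamma(21, 26/3)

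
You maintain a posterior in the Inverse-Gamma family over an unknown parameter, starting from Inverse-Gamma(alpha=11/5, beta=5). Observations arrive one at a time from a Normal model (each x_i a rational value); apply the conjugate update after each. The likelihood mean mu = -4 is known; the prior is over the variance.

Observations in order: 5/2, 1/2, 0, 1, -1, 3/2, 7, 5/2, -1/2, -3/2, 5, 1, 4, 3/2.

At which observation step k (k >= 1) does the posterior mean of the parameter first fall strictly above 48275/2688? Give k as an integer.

k = 6

obs 1: x=5/2 → posterior Inverse-Gamma(27/10, 209/8)
obs 2: x=1/2 → posterior Inverse-Gamma(16/5, 145/4)
obs 3: x=0 → posterior Inverse-Gamma(37/10, 177/4)
obs 4: x=1 → posterior Inverse-Gamma(21/5, 227/4)
obs 5: x=-1 → posterior Inverse-Gamma(47/10, 245/4)
obs 6: x=3/2 → posterior Inverse-Gamma(26/5, 611/8)
obs 7: x=7 → posterior Inverse-Gamma(57/10, 1095/8)
obs 8: x=5/2 → posterior Inverse-Gamma(31/5, 158)
obs 9: x=-1/2 → posterior Inverse-Gamma(67/10, 1313/8)
obs 10: x=-3/2 → posterior Inverse-Gamma(36/5, 669/4)
obs 11: x=5 → posterior Inverse-Gamma(77/10, 831/4)
obs 12: x=1 → posterior Inverse-Gamma(41/5, 881/4)
obs 13: x=4 → posterior Inverse-Gamma(87/10, 1009/4)
obs 14: x=3/2 → posterior Inverse-Gamma(46/5, 2139/8)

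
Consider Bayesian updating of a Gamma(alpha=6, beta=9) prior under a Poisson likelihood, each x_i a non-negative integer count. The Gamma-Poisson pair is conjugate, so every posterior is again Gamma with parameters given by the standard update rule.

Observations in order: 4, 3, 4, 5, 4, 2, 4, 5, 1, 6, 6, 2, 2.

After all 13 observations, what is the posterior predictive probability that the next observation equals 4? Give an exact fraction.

1223018016300967680459161562589694955013049180059133781568986573916318665277440/9554643535043261385597440709559242487174700394361818696238535747654314381717969

obs 1: x=4 → posterior Gamma(10, 10)
obs 2: x=3 → posterior Gamma(13, 11)
obs 3: x=4 → posterior Gamma(17, 12)
obs 4: x=5 → posterior Gamma(22, 13)
obs 5: x=4 → posterior Gamma(26, 14)
obs 6: x=2 → posterior Gamma(28, 15)
obs 7: x=4 → posterior Gamma(32, 16)
obs 8: x=5 → posterior Gamma(37, 17)
obs 9: x=1 → posterior Gamma(38, 18)
obs 10: x=6 → posterior Gamma(44, 19)
obs 11: x=6 → posterior Gamma(50, 20)
obs 12: x=2 → posterior Gamma(52, 21)
obs 13: x=2 → posterior Gamma(54, 22)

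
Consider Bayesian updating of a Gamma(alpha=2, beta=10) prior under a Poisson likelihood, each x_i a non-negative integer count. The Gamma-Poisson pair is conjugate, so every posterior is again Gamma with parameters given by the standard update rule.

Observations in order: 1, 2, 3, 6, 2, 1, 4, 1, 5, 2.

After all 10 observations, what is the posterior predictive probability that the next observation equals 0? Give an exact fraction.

53687091200000000000000000000000000000/220983347100817338120002444455525554981

obs 1: x=1 → posterior Gamma(3, 11)
obs 2: x=2 → posterior Gamma(5, 12)
obs 3: x=3 → posterior Gamma(8, 13)
obs 4: x=6 → posterior Gamma(14, 14)
obs 5: x=2 → posterior Gamma(16, 15)
obs 6: x=1 → posterior Gamma(17, 16)
obs 7: x=4 → posterior Gamma(21, 17)
obs 8: x=1 → posterior Gamma(22, 18)
obs 9: x=5 → posterior Gamma(27, 19)
obs 10: x=2 → posterior Gamma(29, 20)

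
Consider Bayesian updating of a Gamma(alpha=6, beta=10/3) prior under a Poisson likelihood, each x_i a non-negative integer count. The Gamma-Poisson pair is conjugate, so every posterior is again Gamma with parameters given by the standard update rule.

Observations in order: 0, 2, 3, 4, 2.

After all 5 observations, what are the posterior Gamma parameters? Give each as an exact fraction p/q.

alpha=17, beta=25/3

obs 1: x=0 → posterior Gamma(6, 13/3)
obs 2: x=2 → posterior Gamma(8, 16/3)
obs 3: x=3 → posterior Gamma(11, 19/3)
obs 4: x=4 → posterior Gamma(15, 22/3)
obs 5: x=2 → posterior Gamma(17, 25/3)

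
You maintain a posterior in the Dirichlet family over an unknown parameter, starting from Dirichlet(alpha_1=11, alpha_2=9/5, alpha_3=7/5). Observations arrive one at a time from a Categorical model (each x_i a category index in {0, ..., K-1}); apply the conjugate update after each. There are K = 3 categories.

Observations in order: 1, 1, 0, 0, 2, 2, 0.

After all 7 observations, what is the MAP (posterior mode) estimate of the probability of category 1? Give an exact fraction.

obs 1: x=1 → posterior Dirichlet(11, 14/5, 7/5)
obs 2: x=1 → posterior Dirichlet(11, 19/5, 7/5)
obs 3: x=0 → posterior Dirichlet(12, 19/5, 7/5)
obs 4: x=0 → posterior Dirichlet(13, 19/5, 7/5)
obs 5: x=2 → posterior Dirichlet(13, 19/5, 12/5)
obs 6: x=2 → posterior Dirichlet(13, 19/5, 17/5)
obs 7: x=0 → posterior Dirichlet(14, 19/5, 17/5)

2/13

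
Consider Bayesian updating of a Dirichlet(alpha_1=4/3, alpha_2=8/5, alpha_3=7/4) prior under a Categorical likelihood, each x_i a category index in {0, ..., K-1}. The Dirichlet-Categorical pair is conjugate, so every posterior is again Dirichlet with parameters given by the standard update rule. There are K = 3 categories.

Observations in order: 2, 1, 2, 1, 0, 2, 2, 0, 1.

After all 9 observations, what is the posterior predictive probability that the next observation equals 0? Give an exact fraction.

obs 1: x=2 → posterior Dirichlet(4/3, 8/5, 11/4)
obs 2: x=1 → posterior Dirichlet(4/3, 13/5, 11/4)
obs 3: x=2 → posterior Dirichlet(4/3, 13/5, 15/4)
obs 4: x=1 → posterior Dirichlet(4/3, 18/5, 15/4)
obs 5: x=0 → posterior Dirichlet(7/3, 18/5, 15/4)
obs 6: x=2 → posterior Dirichlet(7/3, 18/5, 19/4)
obs 7: x=2 → posterior Dirichlet(7/3, 18/5, 23/4)
obs 8: x=0 → posterior Dirichlet(10/3, 18/5, 23/4)
obs 9: x=1 → posterior Dirichlet(10/3, 23/5, 23/4)

200/821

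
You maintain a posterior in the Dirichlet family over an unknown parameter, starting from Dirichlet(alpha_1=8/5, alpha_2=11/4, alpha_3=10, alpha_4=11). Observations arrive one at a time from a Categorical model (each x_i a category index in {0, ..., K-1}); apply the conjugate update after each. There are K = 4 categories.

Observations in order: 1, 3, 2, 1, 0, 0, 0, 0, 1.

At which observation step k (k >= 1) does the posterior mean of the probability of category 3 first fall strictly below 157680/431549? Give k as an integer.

obs 1: x=1 → posterior Dirichlet(8/5, 15/4, 10, 11)
obs 2: x=3 → posterior Dirichlet(8/5, 15/4, 10, 12)
obs 3: x=2 → posterior Dirichlet(8/5, 15/4, 11, 12)
obs 4: x=1 → posterior Dirichlet(8/5, 19/4, 11, 12)
obs 5: x=0 → posterior Dirichlet(13/5, 19/4, 11, 12)
obs 6: x=0 → posterior Dirichlet(18/5, 19/4, 11, 12)
obs 7: x=0 → posterior Dirichlet(23/5, 19/4, 11, 12)
obs 8: x=0 → posterior Dirichlet(28/5, 19/4, 11, 12)
obs 9: x=1 → posterior Dirichlet(28/5, 23/4, 11, 12)

k = 8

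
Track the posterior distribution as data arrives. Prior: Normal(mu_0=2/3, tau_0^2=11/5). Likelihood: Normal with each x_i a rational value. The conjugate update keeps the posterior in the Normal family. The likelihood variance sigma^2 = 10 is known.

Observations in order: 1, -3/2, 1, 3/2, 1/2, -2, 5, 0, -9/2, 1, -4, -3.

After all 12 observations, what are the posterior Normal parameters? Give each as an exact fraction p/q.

obs 1: x=1 → posterior Normal(133/183, 110/61)
obs 2: x=-3/2 → posterior Normal(167/432, 55/36)
obs 3: x=1 → posterior Normal(233/498, 110/83)
obs 4: x=3/2 → posterior Normal(83/141, 55/47)
obs 5: x=1/2 → posterior Normal(73/126, 22/21)
obs 6: x=-2 → posterior Normal(233/696, 55/58)
obs 7: x=5 → posterior Normal(563/762, 110/127)
obs 8: x=0 → posterior Normal(563/828, 55/69)
obs 9: x=-9/2 → posterior Normal(133/447, 110/149)
obs 10: x=1 → posterior Normal(83/240, 11/16)
obs 11: x=-4 → posterior Normal(34/513, 110/171)
obs 12: x=-3 → posterior Normal(-5/42, 55/91)

mu_0=-5/42, tau_0^2=55/91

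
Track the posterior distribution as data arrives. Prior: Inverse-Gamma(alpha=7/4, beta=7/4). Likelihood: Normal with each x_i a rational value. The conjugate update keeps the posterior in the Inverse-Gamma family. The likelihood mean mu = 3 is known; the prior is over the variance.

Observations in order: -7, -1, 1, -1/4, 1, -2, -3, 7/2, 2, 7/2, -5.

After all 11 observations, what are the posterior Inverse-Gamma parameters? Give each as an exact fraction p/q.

alpha=29/4, beta=4233/32

obs 1: x=-7 → posterior Inverse-Gamma(9/4, 207/4)
obs 2: x=-1 → posterior Inverse-Gamma(11/4, 239/4)
obs 3: x=1 → posterior Inverse-Gamma(13/4, 247/4)
obs 4: x=-1/4 → posterior Inverse-Gamma(15/4, 2145/32)
obs 5: x=1 → posterior Inverse-Gamma(17/4, 2209/32)
obs 6: x=-2 → posterior Inverse-Gamma(19/4, 2609/32)
obs 7: x=-3 → posterior Inverse-Gamma(21/4, 3185/32)
obs 8: x=7/2 → posterior Inverse-Gamma(23/4, 3189/32)
obs 9: x=2 → posterior Inverse-Gamma(25/4, 3205/32)
obs 10: x=7/2 → posterior Inverse-Gamma(27/4, 3209/32)
obs 11: x=-5 → posterior Inverse-Gamma(29/4, 4233/32)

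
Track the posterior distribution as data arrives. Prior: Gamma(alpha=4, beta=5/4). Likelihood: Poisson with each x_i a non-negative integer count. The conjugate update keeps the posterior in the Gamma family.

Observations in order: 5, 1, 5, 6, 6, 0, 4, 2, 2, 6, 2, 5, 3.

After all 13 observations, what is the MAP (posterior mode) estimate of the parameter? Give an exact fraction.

200/57

obs 1: x=5 → posterior Gamma(9, 9/4)
obs 2: x=1 → posterior Gamma(10, 13/4)
obs 3: x=5 → posterior Gamma(15, 17/4)
obs 4: x=6 → posterior Gamma(21, 21/4)
obs 5: x=6 → posterior Gamma(27, 25/4)
obs 6: x=0 → posterior Gamma(27, 29/4)
obs 7: x=4 → posterior Gamma(31, 33/4)
obs 8: x=2 → posterior Gamma(33, 37/4)
obs 9: x=2 → posterior Gamma(35, 41/4)
obs 10: x=6 → posterior Gamma(41, 45/4)
obs 11: x=2 → posterior Gamma(43, 49/4)
obs 12: x=5 → posterior Gamma(48, 53/4)
obs 13: x=3 → posterior Gamma(51, 57/4)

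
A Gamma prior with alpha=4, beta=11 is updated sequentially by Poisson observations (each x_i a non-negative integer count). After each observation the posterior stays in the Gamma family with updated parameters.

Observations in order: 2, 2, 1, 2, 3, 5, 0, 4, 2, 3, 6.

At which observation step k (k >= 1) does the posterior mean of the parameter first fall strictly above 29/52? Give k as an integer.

k = 2

obs 1: x=2 → posterior Gamma(6, 12)
obs 2: x=2 → posterior Gamma(8, 13)
obs 3: x=1 → posterior Gamma(9, 14)
obs 4: x=2 → posterior Gamma(11, 15)
obs 5: x=3 → posterior Gamma(14, 16)
obs 6: x=5 → posterior Gamma(19, 17)
obs 7: x=0 → posterior Gamma(19, 18)
obs 8: x=4 → posterior Gamma(23, 19)
obs 9: x=2 → posterior Gamma(25, 20)
obs 10: x=3 → posterior Gamma(28, 21)
obs 11: x=6 → posterior Gamma(34, 22)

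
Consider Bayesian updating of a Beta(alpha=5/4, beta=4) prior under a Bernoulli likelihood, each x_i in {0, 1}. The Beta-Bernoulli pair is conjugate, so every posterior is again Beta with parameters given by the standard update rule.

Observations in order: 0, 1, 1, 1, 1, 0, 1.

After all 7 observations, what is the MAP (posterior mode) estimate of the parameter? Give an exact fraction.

21/41

obs 1: x=0 → posterior Beta(5/4, 5)
obs 2: x=1 → posterior Beta(9/4, 5)
obs 3: x=1 → posterior Beta(13/4, 5)
obs 4: x=1 → posterior Beta(17/4, 5)
obs 5: x=1 → posterior Beta(21/4, 5)
obs 6: x=0 → posterior Beta(21/4, 6)
obs 7: x=1 → posterior Beta(25/4, 6)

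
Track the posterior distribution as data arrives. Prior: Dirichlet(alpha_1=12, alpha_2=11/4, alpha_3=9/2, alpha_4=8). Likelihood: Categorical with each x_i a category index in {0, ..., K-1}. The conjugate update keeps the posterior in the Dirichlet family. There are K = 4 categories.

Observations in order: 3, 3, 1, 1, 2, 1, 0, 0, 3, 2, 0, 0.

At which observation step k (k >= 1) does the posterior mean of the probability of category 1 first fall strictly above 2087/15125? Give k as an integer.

k = 4

obs 1: x=3 → posterior Dirichlet(12, 11/4, 9/2, 9)
obs 2: x=3 → posterior Dirichlet(12, 11/4, 9/2, 10)
obs 3: x=1 → posterior Dirichlet(12, 15/4, 9/2, 10)
obs 4: x=1 → posterior Dirichlet(12, 19/4, 9/2, 10)
obs 5: x=2 → posterior Dirichlet(12, 19/4, 11/2, 10)
obs 6: x=1 → posterior Dirichlet(12, 23/4, 11/2, 10)
obs 7: x=0 → posterior Dirichlet(13, 23/4, 11/2, 10)
obs 8: x=0 → posterior Dirichlet(14, 23/4, 11/2, 10)
obs 9: x=3 → posterior Dirichlet(14, 23/4, 11/2, 11)
obs 10: x=2 → posterior Dirichlet(14, 23/4, 13/2, 11)
obs 11: x=0 → posterior Dirichlet(15, 23/4, 13/2, 11)
obs 12: x=0 → posterior Dirichlet(16, 23/4, 13/2, 11)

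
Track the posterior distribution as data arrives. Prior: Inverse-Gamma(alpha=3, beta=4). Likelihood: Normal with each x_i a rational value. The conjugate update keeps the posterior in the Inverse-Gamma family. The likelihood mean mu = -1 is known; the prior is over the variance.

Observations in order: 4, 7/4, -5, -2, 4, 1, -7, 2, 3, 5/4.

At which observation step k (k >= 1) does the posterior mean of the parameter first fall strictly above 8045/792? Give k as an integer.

k = 7

obs 1: x=4 → posterior Inverse-Gamma(7/2, 33/2)
obs 2: x=7/4 → posterior Inverse-Gamma(4, 649/32)
obs 3: x=-5 → posterior Inverse-Gamma(9/2, 905/32)
obs 4: x=-2 → posterior Inverse-Gamma(5, 921/32)
obs 5: x=4 → posterior Inverse-Gamma(11/2, 1321/32)
obs 6: x=1 → posterior Inverse-Gamma(6, 1385/32)
obs 7: x=-7 → posterior Inverse-Gamma(13/2, 1961/32)
obs 8: x=2 → posterior Inverse-Gamma(7, 2105/32)
obs 9: x=3 → posterior Inverse-Gamma(15/2, 2361/32)
obs 10: x=5/4 → posterior Inverse-Gamma(8, 1221/16)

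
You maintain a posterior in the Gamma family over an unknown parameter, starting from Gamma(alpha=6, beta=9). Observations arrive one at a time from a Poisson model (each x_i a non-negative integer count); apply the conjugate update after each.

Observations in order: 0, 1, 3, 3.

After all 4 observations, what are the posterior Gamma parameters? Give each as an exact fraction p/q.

alpha=13, beta=13

obs 1: x=0 → posterior Gamma(6, 10)
obs 2: x=1 → posterior Gamma(7, 11)
obs 3: x=3 → posterior Gamma(10, 12)
obs 4: x=3 → posterior Gamma(13, 13)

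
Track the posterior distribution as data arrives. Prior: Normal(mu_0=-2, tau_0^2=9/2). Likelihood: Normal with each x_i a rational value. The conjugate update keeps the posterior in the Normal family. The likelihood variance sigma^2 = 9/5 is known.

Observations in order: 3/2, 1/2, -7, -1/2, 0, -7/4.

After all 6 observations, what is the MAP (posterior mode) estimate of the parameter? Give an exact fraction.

-161/128

obs 1: x=3/2 → posterior Normal(1/2, 9/7)
obs 2: x=1/2 → posterior Normal(1/2, 3/4)
obs 3: x=-7 → posterior Normal(-29/17, 9/17)
obs 4: x=-1/2 → posterior Normal(-63/44, 9/22)
obs 5: x=0 → posterior Normal(-7/6, 1/3)
obs 6: x=-7/4 → posterior Normal(-161/128, 9/32)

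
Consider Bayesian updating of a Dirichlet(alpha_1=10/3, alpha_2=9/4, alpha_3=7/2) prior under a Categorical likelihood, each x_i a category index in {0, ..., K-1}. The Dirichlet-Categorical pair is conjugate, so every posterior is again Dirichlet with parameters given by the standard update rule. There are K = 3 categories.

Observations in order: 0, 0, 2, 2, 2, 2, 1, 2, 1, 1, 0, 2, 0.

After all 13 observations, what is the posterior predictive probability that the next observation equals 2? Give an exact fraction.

114/265

obs 1: x=0 → posterior Dirichlet(13/3, 9/4, 7/2)
obs 2: x=0 → posterior Dirichlet(16/3, 9/4, 7/2)
obs 3: x=2 → posterior Dirichlet(16/3, 9/4, 9/2)
obs 4: x=2 → posterior Dirichlet(16/3, 9/4, 11/2)
obs 5: x=2 → posterior Dirichlet(16/3, 9/4, 13/2)
obs 6: x=2 → posterior Dirichlet(16/3, 9/4, 15/2)
obs 7: x=1 → posterior Dirichlet(16/3, 13/4, 15/2)
obs 8: x=2 → posterior Dirichlet(16/3, 13/4, 17/2)
obs 9: x=1 → posterior Dirichlet(16/3, 17/4, 17/2)
obs 10: x=1 → posterior Dirichlet(16/3, 21/4, 17/2)
obs 11: x=0 → posterior Dirichlet(19/3, 21/4, 17/2)
obs 12: x=2 → posterior Dirichlet(19/3, 21/4, 19/2)
obs 13: x=0 → posterior Dirichlet(22/3, 21/4, 19/2)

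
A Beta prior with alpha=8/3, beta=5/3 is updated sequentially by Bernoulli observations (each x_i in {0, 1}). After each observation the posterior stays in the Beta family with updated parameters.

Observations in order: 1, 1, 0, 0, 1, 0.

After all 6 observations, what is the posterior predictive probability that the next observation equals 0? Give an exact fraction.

obs 1: x=1 → posterior Beta(11/3, 5/3)
obs 2: x=1 → posterior Beta(14/3, 5/3)
obs 3: x=0 → posterior Beta(14/3, 8/3)
obs 4: x=0 → posterior Beta(14/3, 11/3)
obs 5: x=1 → posterior Beta(17/3, 11/3)
obs 6: x=0 → posterior Beta(17/3, 14/3)

14/31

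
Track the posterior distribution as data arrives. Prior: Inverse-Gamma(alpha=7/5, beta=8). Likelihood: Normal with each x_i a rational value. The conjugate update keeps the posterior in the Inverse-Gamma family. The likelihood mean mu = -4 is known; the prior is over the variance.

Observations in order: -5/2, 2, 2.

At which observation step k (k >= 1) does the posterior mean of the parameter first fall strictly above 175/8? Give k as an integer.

obs 1: x=-5/2 → posterior Inverse-Gamma(19/10, 73/8)
obs 2: x=2 → posterior Inverse-Gamma(12/5, 217/8)
obs 3: x=2 → posterior Inverse-Gamma(29/10, 361/8)

k = 3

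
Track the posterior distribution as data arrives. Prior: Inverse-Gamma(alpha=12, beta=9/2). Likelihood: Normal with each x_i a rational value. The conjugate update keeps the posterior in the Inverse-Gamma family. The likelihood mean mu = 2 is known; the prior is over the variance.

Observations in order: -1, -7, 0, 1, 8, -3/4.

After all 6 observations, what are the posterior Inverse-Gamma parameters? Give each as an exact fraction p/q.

obs 1: x=-1 → posterior Inverse-Gamma(25/2, 9)
obs 2: x=-7 → posterior Inverse-Gamma(13, 99/2)
obs 3: x=0 → posterior Inverse-Gamma(27/2, 103/2)
obs 4: x=1 → posterior Inverse-Gamma(14, 52)
obs 5: x=8 → posterior Inverse-Gamma(29/2, 70)
obs 6: x=-3/4 → posterior Inverse-Gamma(15, 2361/32)

alpha=15, beta=2361/32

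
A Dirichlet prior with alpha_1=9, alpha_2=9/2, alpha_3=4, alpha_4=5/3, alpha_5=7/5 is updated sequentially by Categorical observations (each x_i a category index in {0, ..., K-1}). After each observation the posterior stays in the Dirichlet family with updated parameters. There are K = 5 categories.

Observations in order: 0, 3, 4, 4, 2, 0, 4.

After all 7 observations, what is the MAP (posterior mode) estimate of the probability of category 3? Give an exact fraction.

50/677

obs 1: x=0 → posterior Dirichlet(10, 9/2, 4, 5/3, 7/5)
obs 2: x=3 → posterior Dirichlet(10, 9/2, 4, 8/3, 7/5)
obs 3: x=4 → posterior Dirichlet(10, 9/2, 4, 8/3, 12/5)
obs 4: x=4 → posterior Dirichlet(10, 9/2, 4, 8/3, 17/5)
obs 5: x=2 → posterior Dirichlet(10, 9/2, 5, 8/3, 17/5)
obs 6: x=0 → posterior Dirichlet(11, 9/2, 5, 8/3, 17/5)
obs 7: x=4 → posterior Dirichlet(11, 9/2, 5, 8/3, 22/5)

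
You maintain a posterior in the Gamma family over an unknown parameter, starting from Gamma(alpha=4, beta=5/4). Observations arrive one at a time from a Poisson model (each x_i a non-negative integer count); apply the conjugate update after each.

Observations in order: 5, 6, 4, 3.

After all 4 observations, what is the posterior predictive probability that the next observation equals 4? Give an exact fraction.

obs 1: x=5 → posterior Gamma(9, 9/4)
obs 2: x=6 → posterior Gamma(15, 13/4)
obs 3: x=4 → posterior Gamma(19, 17/4)
obs 4: x=3 → posterior Gamma(22, 21/4)

15893332392286579269682131992971776/88817841970012523233890533447265625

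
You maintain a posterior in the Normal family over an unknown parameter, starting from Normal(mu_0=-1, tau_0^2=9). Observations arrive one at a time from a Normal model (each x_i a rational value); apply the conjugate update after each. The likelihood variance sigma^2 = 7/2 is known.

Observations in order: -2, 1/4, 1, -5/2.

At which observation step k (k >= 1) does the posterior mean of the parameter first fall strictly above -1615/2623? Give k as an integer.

obs 1: x=-2 → posterior Normal(-43/25, 63/25)
obs 2: x=1/4 → posterior Normal(-77/86, 63/43)
obs 3: x=1 → posterior Normal(-41/122, 63/61)
obs 4: x=-5/2 → posterior Normal(-131/158, 63/79)

k = 3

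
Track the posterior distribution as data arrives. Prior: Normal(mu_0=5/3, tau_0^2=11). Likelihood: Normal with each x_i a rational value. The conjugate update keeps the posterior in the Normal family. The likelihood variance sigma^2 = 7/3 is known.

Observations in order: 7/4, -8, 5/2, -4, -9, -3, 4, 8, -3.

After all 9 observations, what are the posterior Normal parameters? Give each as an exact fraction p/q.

mu_0=-4117/3648, tau_0^2=77/304

obs 1: x=7/4 → posterior Normal(833/480, 77/40)
obs 2: x=-8 → posterior Normal(-2335/876, 77/73)
obs 3: x=5/2 → posterior Normal(-1345/1272, 77/106)
obs 4: x=-4 → posterior Normal(-2929/1668, 77/139)
obs 5: x=-9 → posterior Normal(-151/48, 77/172)
obs 6: x=-3 → posterior Normal(-7681/2460, 77/205)
obs 7: x=4 → posterior Normal(-871/408, 11/34)
obs 8: x=8 → posterior Normal(-2929/3252, 77/271)
obs 9: x=-3 → posterior Normal(-4117/3648, 77/304)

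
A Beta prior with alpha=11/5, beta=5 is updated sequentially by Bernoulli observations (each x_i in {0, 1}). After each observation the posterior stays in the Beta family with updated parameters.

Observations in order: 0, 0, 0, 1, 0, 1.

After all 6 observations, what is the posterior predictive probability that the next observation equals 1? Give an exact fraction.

obs 1: x=0 → posterior Beta(11/5, 6)
obs 2: x=0 → posterior Beta(11/5, 7)
obs 3: x=0 → posterior Beta(11/5, 8)
obs 4: x=1 → posterior Beta(16/5, 8)
obs 5: x=0 → posterior Beta(16/5, 9)
obs 6: x=1 → posterior Beta(21/5, 9)

7/22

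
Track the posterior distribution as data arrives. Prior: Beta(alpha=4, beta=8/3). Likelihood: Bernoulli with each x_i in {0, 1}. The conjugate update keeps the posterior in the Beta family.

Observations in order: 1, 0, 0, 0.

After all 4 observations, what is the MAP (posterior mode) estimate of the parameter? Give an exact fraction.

obs 1: x=1 → posterior Beta(5, 8/3)
obs 2: x=0 → posterior Beta(5, 11/3)
obs 3: x=0 → posterior Beta(5, 14/3)
obs 4: x=0 → posterior Beta(5, 17/3)

6/13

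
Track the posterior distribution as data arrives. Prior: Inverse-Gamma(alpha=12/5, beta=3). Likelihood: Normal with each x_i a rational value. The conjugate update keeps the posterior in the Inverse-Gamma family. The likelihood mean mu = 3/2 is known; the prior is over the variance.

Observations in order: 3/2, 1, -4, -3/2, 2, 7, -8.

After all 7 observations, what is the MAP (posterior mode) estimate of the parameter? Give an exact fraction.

obs 1: x=3/2 → posterior Inverse-Gamma(29/10, 3)
obs 2: x=1 → posterior Inverse-Gamma(17/5, 25/8)
obs 3: x=-4 → posterior Inverse-Gamma(39/10, 73/4)
obs 4: x=-3/2 → posterior Inverse-Gamma(22/5, 91/4)
obs 5: x=2 → posterior Inverse-Gamma(49/10, 183/8)
obs 6: x=7 → posterior Inverse-Gamma(27/5, 38)
obs 7: x=-8 → posterior Inverse-Gamma(59/10, 665/8)

3325/276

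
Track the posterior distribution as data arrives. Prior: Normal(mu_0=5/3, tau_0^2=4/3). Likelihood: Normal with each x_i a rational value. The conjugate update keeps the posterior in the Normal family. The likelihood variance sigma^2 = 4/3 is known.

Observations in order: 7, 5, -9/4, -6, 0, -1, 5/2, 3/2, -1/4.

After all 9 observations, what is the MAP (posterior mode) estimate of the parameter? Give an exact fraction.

49/60

obs 1: x=7 → posterior Normal(13/3, 2/3)
obs 2: x=5 → posterior Normal(41/9, 4/9)
obs 3: x=-9/4 → posterior Normal(137/48, 1/3)
obs 4: x=-6 → posterior Normal(13/12, 4/15)
obs 5: x=0 → posterior Normal(65/72, 2/9)
obs 6: x=-1 → posterior Normal(53/84, 4/21)
obs 7: x=5/2 → posterior Normal(83/96, 1/6)
obs 8: x=3/2 → posterior Normal(101/108, 4/27)
obs 9: x=-1/4 → posterior Normal(49/60, 2/15)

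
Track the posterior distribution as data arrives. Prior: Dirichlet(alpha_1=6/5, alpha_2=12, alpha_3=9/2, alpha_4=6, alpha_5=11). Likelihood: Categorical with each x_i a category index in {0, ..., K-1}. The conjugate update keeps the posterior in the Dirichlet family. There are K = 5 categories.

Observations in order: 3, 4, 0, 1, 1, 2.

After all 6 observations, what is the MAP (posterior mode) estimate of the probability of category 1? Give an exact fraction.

130/357

obs 1: x=3 → posterior Dirichlet(6/5, 12, 9/2, 7, 11)
obs 2: x=4 → posterior Dirichlet(6/5, 12, 9/2, 7, 12)
obs 3: x=0 → posterior Dirichlet(11/5, 12, 9/2, 7, 12)
obs 4: x=1 → posterior Dirichlet(11/5, 13, 9/2, 7, 12)
obs 5: x=1 → posterior Dirichlet(11/5, 14, 9/2, 7, 12)
obs 6: x=2 → posterior Dirichlet(11/5, 14, 11/2, 7, 12)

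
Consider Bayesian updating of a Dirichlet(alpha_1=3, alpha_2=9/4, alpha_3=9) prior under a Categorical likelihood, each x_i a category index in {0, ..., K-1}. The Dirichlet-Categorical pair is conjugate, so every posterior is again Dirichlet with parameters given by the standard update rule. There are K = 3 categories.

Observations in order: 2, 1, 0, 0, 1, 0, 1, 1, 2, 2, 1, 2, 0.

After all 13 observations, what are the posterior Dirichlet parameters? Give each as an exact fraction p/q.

alpha_1=7, alpha_2=29/4, alpha_3=13

obs 1: x=2 → posterior Dirichlet(3, 9/4, 10)
obs 2: x=1 → posterior Dirichlet(3, 13/4, 10)
obs 3: x=0 → posterior Dirichlet(4, 13/4, 10)
obs 4: x=0 → posterior Dirichlet(5, 13/4, 10)
obs 5: x=1 → posterior Dirichlet(5, 17/4, 10)
obs 6: x=0 → posterior Dirichlet(6, 17/4, 10)
obs 7: x=1 → posterior Dirichlet(6, 21/4, 10)
obs 8: x=1 → posterior Dirichlet(6, 25/4, 10)
obs 9: x=2 → posterior Dirichlet(6, 25/4, 11)
obs 10: x=2 → posterior Dirichlet(6, 25/4, 12)
obs 11: x=1 → posterior Dirichlet(6, 29/4, 12)
obs 12: x=2 → posterior Dirichlet(6, 29/4, 13)
obs 13: x=0 → posterior Dirichlet(7, 29/4, 13)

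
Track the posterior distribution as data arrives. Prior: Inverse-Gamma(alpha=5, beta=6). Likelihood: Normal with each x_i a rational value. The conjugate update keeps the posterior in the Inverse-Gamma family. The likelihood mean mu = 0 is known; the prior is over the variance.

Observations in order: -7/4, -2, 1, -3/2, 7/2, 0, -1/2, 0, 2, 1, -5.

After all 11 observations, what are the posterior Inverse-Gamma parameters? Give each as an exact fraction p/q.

obs 1: x=-7/4 → posterior Inverse-Gamma(11/2, 241/32)
obs 2: x=-2 → posterior Inverse-Gamma(6, 305/32)
obs 3: x=1 → posterior Inverse-Gamma(13/2, 321/32)
obs 4: x=-3/2 → posterior Inverse-Gamma(7, 357/32)
obs 5: x=7/2 → posterior Inverse-Gamma(15/2, 553/32)
obs 6: x=0 → posterior Inverse-Gamma(8, 553/32)
obs 7: x=-1/2 → posterior Inverse-Gamma(17/2, 557/32)
obs 8: x=0 → posterior Inverse-Gamma(9, 557/32)
obs 9: x=2 → posterior Inverse-Gamma(19/2, 621/32)
obs 10: x=1 → posterior Inverse-Gamma(10, 637/32)
obs 11: x=-5 → posterior Inverse-Gamma(21/2, 1037/32)

alpha=21/2, beta=1037/32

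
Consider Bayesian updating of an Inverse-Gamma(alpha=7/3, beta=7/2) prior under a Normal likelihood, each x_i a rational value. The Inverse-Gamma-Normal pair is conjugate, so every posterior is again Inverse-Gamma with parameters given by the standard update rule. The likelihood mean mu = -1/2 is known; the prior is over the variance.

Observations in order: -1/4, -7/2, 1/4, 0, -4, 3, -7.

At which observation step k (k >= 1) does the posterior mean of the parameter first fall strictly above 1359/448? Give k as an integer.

k = 2

obs 1: x=-1/4 → posterior Inverse-Gamma(17/6, 113/32)
obs 2: x=-7/2 → posterior Inverse-Gamma(10/3, 257/32)
obs 3: x=1/4 → posterior Inverse-Gamma(23/6, 133/16)
obs 4: x=0 → posterior Inverse-Gamma(13/3, 135/16)
obs 5: x=-4 → posterior Inverse-Gamma(29/6, 233/16)
obs 6: x=3 → posterior Inverse-Gamma(16/3, 331/16)
obs 7: x=-7 → posterior Inverse-Gamma(35/6, 669/16)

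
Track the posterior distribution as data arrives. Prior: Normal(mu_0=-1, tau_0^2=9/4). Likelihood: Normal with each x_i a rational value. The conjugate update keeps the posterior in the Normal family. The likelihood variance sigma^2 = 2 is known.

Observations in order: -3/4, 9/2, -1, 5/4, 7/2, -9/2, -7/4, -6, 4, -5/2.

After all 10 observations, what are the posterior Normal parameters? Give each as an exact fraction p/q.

obs 1: x=-3/4 → posterior Normal(-59/68, 18/17)
obs 2: x=9/2 → posterior Normal(103/104, 9/13)
obs 3: x=-1 → posterior Normal(67/140, 18/35)
obs 4: x=5/4 → posterior Normal(7/11, 9/22)
obs 5: x=7/2 → posterior Normal(119/106, 18/53)
obs 6: x=-9/2 → posterior Normal(19/62, 9/31)
obs 7: x=-7/4 → posterior Normal(13/284, 18/71)
obs 8: x=-6 → posterior Normal(-203/320, 9/40)
obs 9: x=4 → posterior Normal(-59/356, 18/89)
obs 10: x=-5/2 → posterior Normal(-149/392, 9/49)

mu_0=-149/392, tau_0^2=9/49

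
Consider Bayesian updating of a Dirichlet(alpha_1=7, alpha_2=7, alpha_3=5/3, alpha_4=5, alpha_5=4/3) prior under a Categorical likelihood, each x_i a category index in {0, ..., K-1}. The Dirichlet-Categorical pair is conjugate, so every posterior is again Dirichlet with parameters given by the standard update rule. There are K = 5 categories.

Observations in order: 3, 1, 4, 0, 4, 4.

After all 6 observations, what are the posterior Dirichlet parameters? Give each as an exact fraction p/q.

alpha_1=8, alpha_2=8, alpha_3=5/3, alpha_4=6, alpha_5=13/3

obs 1: x=3 → posterior Dirichlet(7, 7, 5/3, 6, 4/3)
obs 2: x=1 → posterior Dirichlet(7, 8, 5/3, 6, 4/3)
obs 3: x=4 → posterior Dirichlet(7, 8, 5/3, 6, 7/3)
obs 4: x=0 → posterior Dirichlet(8, 8, 5/3, 6, 7/3)
obs 5: x=4 → posterior Dirichlet(8, 8, 5/3, 6, 10/3)
obs 6: x=4 → posterior Dirichlet(8, 8, 5/3, 6, 13/3)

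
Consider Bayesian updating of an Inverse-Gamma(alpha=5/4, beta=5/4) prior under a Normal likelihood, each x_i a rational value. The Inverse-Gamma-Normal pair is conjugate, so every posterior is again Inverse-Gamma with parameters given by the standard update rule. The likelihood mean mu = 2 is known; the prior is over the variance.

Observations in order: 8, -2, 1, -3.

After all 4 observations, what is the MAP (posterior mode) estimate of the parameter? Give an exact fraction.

obs 1: x=8 → posterior Inverse-Gamma(7/4, 77/4)
obs 2: x=-2 → posterior Inverse-Gamma(9/4, 109/4)
obs 3: x=1 → posterior Inverse-Gamma(11/4, 111/4)
obs 4: x=-3 → posterior Inverse-Gamma(13/4, 161/4)

161/17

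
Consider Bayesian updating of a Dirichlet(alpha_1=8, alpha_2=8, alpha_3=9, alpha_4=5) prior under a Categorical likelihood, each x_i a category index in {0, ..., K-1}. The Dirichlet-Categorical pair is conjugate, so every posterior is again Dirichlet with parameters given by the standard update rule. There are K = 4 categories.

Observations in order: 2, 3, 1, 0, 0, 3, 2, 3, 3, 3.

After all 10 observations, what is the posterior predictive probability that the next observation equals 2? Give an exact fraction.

11/40

obs 1: x=2 → posterior Dirichlet(8, 8, 10, 5)
obs 2: x=3 → posterior Dirichlet(8, 8, 10, 6)
obs 3: x=1 → posterior Dirichlet(8, 9, 10, 6)
obs 4: x=0 → posterior Dirichlet(9, 9, 10, 6)
obs 5: x=0 → posterior Dirichlet(10, 9, 10, 6)
obs 6: x=3 → posterior Dirichlet(10, 9, 10, 7)
obs 7: x=2 → posterior Dirichlet(10, 9, 11, 7)
obs 8: x=3 → posterior Dirichlet(10, 9, 11, 8)
obs 9: x=3 → posterior Dirichlet(10, 9, 11, 9)
obs 10: x=3 → posterior Dirichlet(10, 9, 11, 10)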